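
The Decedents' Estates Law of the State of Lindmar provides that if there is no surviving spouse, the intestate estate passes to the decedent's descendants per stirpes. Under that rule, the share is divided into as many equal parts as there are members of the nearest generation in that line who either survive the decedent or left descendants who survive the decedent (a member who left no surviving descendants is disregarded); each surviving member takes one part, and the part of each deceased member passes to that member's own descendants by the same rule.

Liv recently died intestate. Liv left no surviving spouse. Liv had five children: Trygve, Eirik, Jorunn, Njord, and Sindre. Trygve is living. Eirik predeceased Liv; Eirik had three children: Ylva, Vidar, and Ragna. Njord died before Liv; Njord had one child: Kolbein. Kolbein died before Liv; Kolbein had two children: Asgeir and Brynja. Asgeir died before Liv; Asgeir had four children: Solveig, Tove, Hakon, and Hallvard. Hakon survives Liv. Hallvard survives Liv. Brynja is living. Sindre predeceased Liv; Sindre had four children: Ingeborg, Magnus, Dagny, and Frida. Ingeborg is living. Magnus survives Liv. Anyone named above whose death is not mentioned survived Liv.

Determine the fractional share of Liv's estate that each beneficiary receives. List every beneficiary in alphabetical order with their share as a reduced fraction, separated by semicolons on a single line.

Brynja 1/10; Dagny 1/20; Frida 1/20; Hakon 1/40; Hallvard 1/40; Ingeborg 1/20; Jorunn 1/5; Magnus 1/20; Ragna 1/15; Solveig 1/40; Tove 1/40; Trygve 1/5; Vidar 1/15; Ylva 1/15

There is no surviving spouse, so the entire estate passes to Liv's descendants per stirpes.
The estate is divided into 5 equal shares of 1/5 among Trygve, Eirik, Jorunn, Njord, Sindre.
Trygve is living and takes 1/5.
Eirik predeceased; the 1/5 allotted to Eirik's branch passes to Eirik's issue by representation.
The 1/5 is divided into 3 equal shares of 1/15 among Ylva, Vidar, Ragna.
Ylva is living and takes 1/15.
Vidar is living and takes 1/15.
Ragna is living and takes 1/15.
Jorunn is living and takes 1/5.
Njord predeceased; the 1/5 allotted to Njord's branch passes to Njord's issue by representation.
Kolbein's line is the sole branch at this level, so the full 1/5 passes to Kolbein's issue by representation.
The 1/5 is divided into 2 equal shares of 1/10 among Asgeir, Brynja.
Asgeir predeceased; the 1/10 allotted to Asgeir's branch passes to Asgeir's issue by representation.
The 1/10 is divided into 4 equal shares of 1/40 among Solveig, Tove, Hakon, Hallvard.
Solveig is living and takes 1/40.
Tove is living and takes 1/40.
Hakon is living and takes 1/40.
Hallvard is living and takes 1/40.
Brynja is living and takes 1/10.
Sindre predeceased; the 1/5 allotted to Sindre's branch passes to Sindre's issue by representation.
The 1/5 is divided into 4 equal shares of 1/20 among Ingeborg, Magnus, Dagny, Frida.
Ingeborg is living and takes 1/20.
Magnus is living and takes 1/20.
Dagny is living and takes 1/20.
Frida is living and takes 1/20.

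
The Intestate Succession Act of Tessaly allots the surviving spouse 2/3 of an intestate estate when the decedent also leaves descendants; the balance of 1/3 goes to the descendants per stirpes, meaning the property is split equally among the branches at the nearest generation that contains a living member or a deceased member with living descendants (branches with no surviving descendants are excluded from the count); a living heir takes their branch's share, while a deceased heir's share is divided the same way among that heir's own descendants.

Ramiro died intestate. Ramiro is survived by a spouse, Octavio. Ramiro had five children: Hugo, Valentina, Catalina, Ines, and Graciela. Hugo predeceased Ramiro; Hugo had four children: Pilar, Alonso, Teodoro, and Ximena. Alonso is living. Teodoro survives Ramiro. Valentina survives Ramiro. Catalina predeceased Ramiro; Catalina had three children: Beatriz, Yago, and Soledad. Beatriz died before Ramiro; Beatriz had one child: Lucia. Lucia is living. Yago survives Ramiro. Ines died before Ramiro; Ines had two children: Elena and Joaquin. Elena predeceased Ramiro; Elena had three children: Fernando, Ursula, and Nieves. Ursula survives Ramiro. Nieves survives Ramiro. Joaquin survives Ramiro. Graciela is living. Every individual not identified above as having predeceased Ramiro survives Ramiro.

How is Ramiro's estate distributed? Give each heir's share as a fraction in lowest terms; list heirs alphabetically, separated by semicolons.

Octavio, as surviving spouse, takes 2/3.
The remaining 1/3 passes to Ramiro's descendants per stirpes.
The 1/3 is divided into 5 equal shares of 1/15 among Hugo, Valentina, Catalina, Ines, Graciela.
Hugo predeceased; the 1/15 allotted to Hugo's branch passes to Hugo's issue by representation.
The 1/15 is divided into 4 equal shares of 1/60 among Pilar, Alonso, Teodoro, Ximena.
Pilar is living and takes 1/60.
Alonso is living and takes 1/60.
Teodoro is living and takes 1/60.
Ximena is living and takes 1/60.
Valentina is living and takes 1/15.
Catalina predeceased; the 1/15 allotted to Catalina's branch passes to Catalina's issue by representation.
The 1/15 is divided into 3 equal shares of 1/45 among Beatriz, Yago, Soledad.
Beatriz predeceased; the 1/45 allotted to Beatriz's branch passes to Beatriz's issue by representation.
Lucia is the sole taker at this level and receives the full 1/45.
Yago is living and takes 1/45.
Soledad is living and takes 1/45.
Ines predeceased; the 1/15 allotted to Ines's branch passes to Ines's issue by representation.
The 1/15 is divided into 2 equal shares of 1/30 among Elena, Joaquin.
Elena predeceased; the 1/30 allotted to Elena's branch passes to Elena's issue by representation.
The 1/30 is divided into 3 equal shares of 1/90 among Fernando, Ursula, Nieves.
Fernando is living and takes 1/90.
Ursula is living and takes 1/90.
Nieves is living and takes 1/90.
Joaquin is living and takes 1/30.
Graciela is living and takes 1/15.

Alonso 1/60; Fernando 1/90; Graciela 1/15; Joaquin 1/30; Lucia 1/45; Nieves 1/90; Octavio 2/3; Pilar 1/60; Soledad 1/45; Teodoro 1/60; Ursula 1/90; Valentina 1/15; Ximena 1/60; Yago 1/45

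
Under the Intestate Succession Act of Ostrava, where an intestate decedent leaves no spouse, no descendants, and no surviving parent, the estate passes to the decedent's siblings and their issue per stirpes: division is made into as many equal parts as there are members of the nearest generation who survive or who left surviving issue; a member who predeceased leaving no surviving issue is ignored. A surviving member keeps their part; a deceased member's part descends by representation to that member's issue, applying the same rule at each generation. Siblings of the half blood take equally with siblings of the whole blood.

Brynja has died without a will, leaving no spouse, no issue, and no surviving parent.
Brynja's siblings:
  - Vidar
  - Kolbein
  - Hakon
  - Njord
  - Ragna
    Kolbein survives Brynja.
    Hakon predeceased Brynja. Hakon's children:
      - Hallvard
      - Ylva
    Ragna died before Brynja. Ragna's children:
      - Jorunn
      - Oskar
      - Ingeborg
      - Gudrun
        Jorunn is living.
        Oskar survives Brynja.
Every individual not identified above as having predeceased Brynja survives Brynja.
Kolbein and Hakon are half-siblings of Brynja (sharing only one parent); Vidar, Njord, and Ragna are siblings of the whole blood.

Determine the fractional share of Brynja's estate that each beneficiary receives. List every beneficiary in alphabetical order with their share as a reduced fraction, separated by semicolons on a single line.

Gudrun 1/20; Hallvard 1/10; Ingeborg 1/20; Jorunn 1/20; Kolbein 1/5; Njord 1/5; Oskar 1/20; Vidar 1/5; Ylva 1/10

No spouse, descendants, or parent survives, so the estate passes to Brynja's siblings per stirpes.
Half-blood and whole-blood siblings take equally under the stated rule.
The estate is divided into 5 equal shares of 1/5 among Vidar, Kolbein, Hakon, Njord, Ragna.
Vidar is living and takes 1/5.
Kolbein is living and takes 1/5.
Hakon predeceased; the 1/5 allotted to Hakon's branch passes to Hakon's issue by representation.
The 1/5 is divided into 2 equal shares of 1/10 among Hallvard, Ylva.
Hallvard is living and takes 1/10.
Ylva is living and takes 1/10.
Njord is living and takes 1/5.
Ragna predeceased; the 1/5 allotted to Ragna's branch passes to Ragna's issue by representation.
The 1/5 is divided into 4 equal shares of 1/20 among Jorunn, Oskar, Ingeborg, Gudrun.
Jorunn is living and takes 1/20.
Oskar is living and takes 1/20.
Ingeborg is living and takes 1/20.
Gudrun is living and takes 1/20.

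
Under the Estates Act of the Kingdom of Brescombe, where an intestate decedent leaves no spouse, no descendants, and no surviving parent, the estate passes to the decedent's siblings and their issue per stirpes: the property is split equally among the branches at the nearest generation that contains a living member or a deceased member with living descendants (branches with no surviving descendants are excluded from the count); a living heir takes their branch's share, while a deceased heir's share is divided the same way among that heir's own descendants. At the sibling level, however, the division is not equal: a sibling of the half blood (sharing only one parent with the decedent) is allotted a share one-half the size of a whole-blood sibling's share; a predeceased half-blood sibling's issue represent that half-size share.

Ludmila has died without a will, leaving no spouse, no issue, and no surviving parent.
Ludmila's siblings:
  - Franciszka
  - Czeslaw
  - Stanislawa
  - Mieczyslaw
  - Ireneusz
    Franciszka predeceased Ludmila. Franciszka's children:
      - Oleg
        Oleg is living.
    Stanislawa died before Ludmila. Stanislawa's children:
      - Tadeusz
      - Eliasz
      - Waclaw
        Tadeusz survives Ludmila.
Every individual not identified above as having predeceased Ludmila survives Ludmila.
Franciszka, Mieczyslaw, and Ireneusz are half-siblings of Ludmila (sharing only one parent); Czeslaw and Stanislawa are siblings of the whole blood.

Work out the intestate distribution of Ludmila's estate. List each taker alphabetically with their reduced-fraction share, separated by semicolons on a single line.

Czeslaw 2/7; Eliasz 2/21; Ireneusz 1/7; Mieczyslaw 1/7; Oleg 1/7; Tadeusz 2/21; Waclaw 2/21

No spouse, descendants, or parent survives, so the estate passes to Ludmila's siblings per stirpes.
Half-blood siblings count for one-half the weight of whole-blood siblings at the initial division.
Dividing 1 in proportion to weights (total weight 7/2): Franciszka (weight 1/2) → 1/7; Czeslaw (weight 1) → 2/7; Stanislawa (weight 1) → 2/7; Mieczyslaw (weight 1/2) → 1/7; Ireneusz (weight 1/2) → 1/7.
Franciszka predeceased; the 1/7 allotted to Franciszka's branch passes to Franciszka's issue by representation.
Oleg is the sole taker at this level and receives the full 1/7.
Czeslaw is living and takes 2/7.
Stanislawa predeceased; the 2/7 allotted to Stanislawa's branch passes to Stanislawa's issue by representation.
The 2/7 is divided into 3 equal shares of 2/21 among Tadeusz, Eliasz, Waclaw.
Tadeusz is living and takes 2/21.
Eliasz is living and takes 2/21.
Waclaw is living and takes 2/21.
Mieczyslaw is living and takes 1/7.
Ireneusz is living and takes 1/7.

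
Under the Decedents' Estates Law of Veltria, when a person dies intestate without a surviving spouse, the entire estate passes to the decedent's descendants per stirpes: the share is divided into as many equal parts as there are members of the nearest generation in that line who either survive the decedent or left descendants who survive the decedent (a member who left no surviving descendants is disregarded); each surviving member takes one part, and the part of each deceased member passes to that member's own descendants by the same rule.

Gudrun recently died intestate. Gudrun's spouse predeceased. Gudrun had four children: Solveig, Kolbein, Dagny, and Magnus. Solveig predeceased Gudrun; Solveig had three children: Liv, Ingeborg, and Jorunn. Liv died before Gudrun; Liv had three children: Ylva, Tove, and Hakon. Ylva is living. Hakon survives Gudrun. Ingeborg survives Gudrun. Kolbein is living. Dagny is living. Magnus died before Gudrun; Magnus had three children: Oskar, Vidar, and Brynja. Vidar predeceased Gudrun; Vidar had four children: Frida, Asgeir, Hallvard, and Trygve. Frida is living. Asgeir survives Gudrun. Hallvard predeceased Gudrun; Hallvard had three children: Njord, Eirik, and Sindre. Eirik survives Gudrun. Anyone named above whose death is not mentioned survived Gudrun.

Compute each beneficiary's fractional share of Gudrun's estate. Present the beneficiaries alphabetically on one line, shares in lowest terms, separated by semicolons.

There is no surviving spouse, so the entire estate passes to Gudrun's descendants per stirpes.
The estate is divided into 4 equal shares of 1/4 among Solveig, Kolbein, Dagny, Magnus.
Solveig predeceased; the 1/4 allotted to Solveig's branch passes to Solveig's issue by representation.
The 1/4 is divided into 3 equal shares of 1/12 among Liv, Ingeborg, Jorunn.
Liv predeceased; the 1/12 allotted to Liv's branch passes to Liv's issue by representation.
The 1/12 is divided into 3 equal shares of 1/36 among Ylva, Tove, Hakon.
Ylva is living and takes 1/36.
Tove is living and takes 1/36.
Hakon is living and takes 1/36.
Ingeborg is living and takes 1/12.
Jorunn is living and takes 1/12.
Kolbein is living and takes 1/4.
Dagny is living and takes 1/4.
Magnus predeceased; the 1/4 allotted to Magnus's branch passes to Magnus's issue by representation.
The 1/4 is divided into 3 equal shares of 1/12 among Oskar, Vidar, Brynja.
Oskar is living and takes 1/12.
Vidar predeceased; the 1/12 allotted to Vidar's branch passes to Vidar's issue by representation.
The 1/12 is divided into 4 equal shares of 1/48 among Frida, Asgeir, Hallvard, Trygve.
Frida is living and takes 1/48.
Asgeir is living and takes 1/48.
Hallvard predeceased; the 1/48 allotted to Hallvard's branch passes to Hallvard's issue by representation.
The 1/48 is divided into 3 equal shares of 1/144 among Njord, Eirik, Sindre.
Njord is living and takes 1/144.
Eirik is living and takes 1/144.
Sindre is living and takes 1/144.
Trygve is living and takes 1/48.
Brynja is living and takes 1/12.

Asgeir 1/48; Brynja 1/12; Dagny 1/4; Eirik 1/144; Frida 1/48; Hakon 1/36; Ingeborg 1/12; Jorunn 1/12; Kolbein 1/4; Njord 1/144; Oskar 1/12; Sindre 1/144; Tove 1/36; Trygve 1/48; Ylva 1/36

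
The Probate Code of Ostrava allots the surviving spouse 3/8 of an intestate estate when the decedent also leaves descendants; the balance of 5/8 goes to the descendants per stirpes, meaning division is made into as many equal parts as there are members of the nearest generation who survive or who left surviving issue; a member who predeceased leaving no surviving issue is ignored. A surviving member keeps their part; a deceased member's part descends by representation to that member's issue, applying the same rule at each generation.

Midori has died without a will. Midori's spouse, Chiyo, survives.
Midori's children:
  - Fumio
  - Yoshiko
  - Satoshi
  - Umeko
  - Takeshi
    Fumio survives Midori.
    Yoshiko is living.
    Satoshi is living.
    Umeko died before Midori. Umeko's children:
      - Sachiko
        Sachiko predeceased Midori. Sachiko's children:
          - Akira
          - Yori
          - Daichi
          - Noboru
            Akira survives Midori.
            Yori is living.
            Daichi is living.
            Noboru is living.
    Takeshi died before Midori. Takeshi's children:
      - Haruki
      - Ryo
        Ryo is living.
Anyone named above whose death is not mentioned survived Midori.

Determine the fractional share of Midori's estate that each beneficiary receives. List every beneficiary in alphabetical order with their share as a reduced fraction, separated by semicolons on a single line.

Akira 1/32; Chiyo 3/8; Daichi 1/32; Fumio 1/8; Haruki 1/16; Noboru 1/32; Ryo 1/16; Satoshi 1/8; Yori 1/32; Yoshiko 1/8

Chiyo, as surviving spouse, takes 3/8.
The remaining 5/8 passes to Midori's descendants per stirpes.
The 5/8 is divided into 5 equal shares of 1/8 among Fumio, Yoshiko, Satoshi, Umeko, Takeshi.
Fumio is living and takes 1/8.
Yoshiko is living and takes 1/8.
Satoshi is living and takes 1/8.
Umeko predeceased; the 1/8 allotted to Umeko's branch passes to Umeko's issue by representation.
Sachiko's line is the sole branch at this level, so the full 1/8 passes to Sachiko's issue by representation.
The 1/8 is divided into 4 equal shares of 1/32 among Akira, Yori, Daichi, Noboru.
Akira is living and takes 1/32.
Yori is living and takes 1/32.
Daichi is living and takes 1/32.
Noboru is living and takes 1/32.
Takeshi predeceased; the 1/8 allotted to Takeshi's branch passes to Takeshi's issue by representation.
The 1/8 is divided into 2 equal shares of 1/16 among Haruki, Ryo.
Haruki is living and takes 1/16.
Ryo is living and takes 1/16.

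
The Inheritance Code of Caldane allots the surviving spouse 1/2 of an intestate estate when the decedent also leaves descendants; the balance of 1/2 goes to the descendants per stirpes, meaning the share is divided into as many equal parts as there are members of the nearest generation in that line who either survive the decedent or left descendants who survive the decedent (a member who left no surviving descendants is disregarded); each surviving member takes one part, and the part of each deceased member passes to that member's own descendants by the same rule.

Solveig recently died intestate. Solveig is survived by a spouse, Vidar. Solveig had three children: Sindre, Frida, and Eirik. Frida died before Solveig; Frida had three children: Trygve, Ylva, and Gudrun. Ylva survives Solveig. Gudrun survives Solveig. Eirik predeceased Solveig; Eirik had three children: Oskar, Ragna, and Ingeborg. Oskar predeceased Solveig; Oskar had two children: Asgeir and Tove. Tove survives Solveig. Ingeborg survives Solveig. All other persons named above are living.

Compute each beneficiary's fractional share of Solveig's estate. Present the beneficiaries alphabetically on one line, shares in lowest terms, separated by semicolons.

Asgeir 1/36; Gudrun 1/18; Ingeborg 1/18; Ragna 1/18; Sindre 1/6; Tove 1/36; Trygve 1/18; Vidar 1/2; Ylva 1/18

Vidar, as surviving spouse, takes 1/2.
The remaining 1/2 passes to Solveig's descendants per stirpes.
The 1/2 is divided into 3 equal shares of 1/6 among Sindre, Frida, Eirik.
Sindre is living and takes 1/6.
Frida predeceased; the 1/6 allotted to Frida's branch passes to Frida's issue by representation.
The 1/6 is divided into 3 equal shares of 1/18 among Trygve, Ylva, Gudrun.
Trygve is living and takes 1/18.
Ylva is living and takes 1/18.
Gudrun is living and takes 1/18.
Eirik predeceased; the 1/6 allotted to Eirik's branch passes to Eirik's issue by representation.
The 1/6 is divided into 3 equal shares of 1/18 among Oskar, Ragna, Ingeborg.
Oskar predeceased; the 1/18 allotted to Oskar's branch passes to Oskar's issue by representation.
The 1/18 is divided into 2 equal shares of 1/36 among Asgeir, Tove.
Asgeir is living and takes 1/36.
Tove is living and takes 1/36.
Ragna is living and takes 1/18.
Ingeborg is living and takes 1/18.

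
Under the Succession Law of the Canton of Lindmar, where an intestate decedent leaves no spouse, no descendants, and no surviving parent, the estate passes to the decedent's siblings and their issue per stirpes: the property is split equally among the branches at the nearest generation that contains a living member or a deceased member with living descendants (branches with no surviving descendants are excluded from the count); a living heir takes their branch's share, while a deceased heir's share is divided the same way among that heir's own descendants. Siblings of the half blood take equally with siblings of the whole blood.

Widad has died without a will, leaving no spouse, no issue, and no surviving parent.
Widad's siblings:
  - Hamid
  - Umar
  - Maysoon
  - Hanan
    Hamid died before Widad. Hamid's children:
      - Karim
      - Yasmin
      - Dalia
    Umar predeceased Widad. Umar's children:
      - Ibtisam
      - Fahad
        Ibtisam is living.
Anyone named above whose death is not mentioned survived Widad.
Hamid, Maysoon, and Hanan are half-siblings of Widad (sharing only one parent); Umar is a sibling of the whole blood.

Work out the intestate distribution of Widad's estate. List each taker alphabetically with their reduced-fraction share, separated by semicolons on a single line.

No spouse, descendants, or parent survives, so the estate passes to Widad's siblings per stirpes.
Half-blood and whole-blood siblings take equally under the stated rule.
The estate is divided into 4 equal shares of 1/4 among Hamid, Umar, Maysoon, Hanan.
Hamid predeceased; the 1/4 allotted to Hamid's branch passes to Hamid's issue by representation.
The 1/4 is divided into 3 equal shares of 1/12 among Karim, Yasmin, Dalia.
Karim is living and takes 1/12.
Yasmin is living and takes 1/12.
Dalia is living and takes 1/12.
Umar predeceased; the 1/4 allotted to Umar's branch passes to Umar's issue by representation.
The 1/4 is divided into 2 equal shares of 1/8 among Ibtisam, Fahad.
Ibtisam is living and takes 1/8.
Fahad is living and takes 1/8.
Maysoon is living and takes 1/4.
Hanan is living and takes 1/4.

Dalia 1/12; Fahad 1/8; Hanan 1/4; Ibtisam 1/8; Karim 1/12; Maysoon 1/4; Yasmin 1/12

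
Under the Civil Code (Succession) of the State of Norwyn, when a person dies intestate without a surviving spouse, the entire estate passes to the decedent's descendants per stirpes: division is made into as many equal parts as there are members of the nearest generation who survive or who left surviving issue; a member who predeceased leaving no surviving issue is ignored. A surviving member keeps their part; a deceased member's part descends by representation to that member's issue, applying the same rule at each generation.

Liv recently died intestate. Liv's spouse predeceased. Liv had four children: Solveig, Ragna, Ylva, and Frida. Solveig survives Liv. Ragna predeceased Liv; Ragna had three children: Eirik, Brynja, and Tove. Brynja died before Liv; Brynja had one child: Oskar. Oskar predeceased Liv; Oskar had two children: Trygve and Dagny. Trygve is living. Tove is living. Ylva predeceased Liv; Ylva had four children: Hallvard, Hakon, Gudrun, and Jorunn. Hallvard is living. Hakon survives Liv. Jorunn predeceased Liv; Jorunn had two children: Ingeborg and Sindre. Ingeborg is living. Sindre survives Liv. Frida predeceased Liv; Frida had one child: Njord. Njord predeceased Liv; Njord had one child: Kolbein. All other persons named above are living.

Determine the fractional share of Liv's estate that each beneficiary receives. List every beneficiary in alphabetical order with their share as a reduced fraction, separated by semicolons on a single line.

There is no surviving spouse, so the entire estate passes to Liv's descendants per stirpes.
The estate is divided into 4 equal shares of 1/4 among Solveig, Ragna, Ylva, Frida.
Solveig is living and takes 1/4.
Ragna predeceased; the 1/4 allotted to Ragna's branch passes to Ragna's issue by representation.
The 1/4 is divided into 3 equal shares of 1/12 among Eirik, Brynja, Tove.
Eirik is living and takes 1/12.
Brynja predeceased; the 1/12 allotted to Brynja's branch passes to Brynja's issue by representation.
Oskar's line is the sole branch at this level, so the full 1/12 passes to Oskar's issue by representation.
The 1/12 is divided into 2 equal shares of 1/24 among Trygve, Dagny.
Trygve is living and takes 1/24.
Dagny is living and takes 1/24.
Tove is living and takes 1/12.
Ylva predeceased; the 1/4 allotted to Ylva's branch passes to Ylva's issue by representation.
The 1/4 is divided into 4 equal shares of 1/16 among Hallvard, Hakon, Gudrun, Jorunn.
Hallvard is living and takes 1/16.
Hakon is living and takes 1/16.
Gudrun is living and takes 1/16.
Jorunn predeceased; the 1/16 allotted to Jorunn's branch passes to Jorunn's issue by representation.
The 1/16 is divided into 2 equal shares of 1/32 among Ingeborg, Sindre.
Ingeborg is living and takes 1/32.
Sindre is living and takes 1/32.
Frida predeceased; the 1/4 allotted to Frida's branch passes to Frida's issue by representation.
Njord's line is the sole branch at this level, so the full 1/4 passes to Njord's issue by representation.
Kolbein is the sole taker at this level and receives the full 1/4.

Dagny 1/24; Eirik 1/12; Gudrun 1/16; Hakon 1/16; Hallvard 1/16; Ingeborg 1/32; Kolbein 1/4; Sindre 1/32; Solveig 1/4; Tove 1/12; Trygve 1/24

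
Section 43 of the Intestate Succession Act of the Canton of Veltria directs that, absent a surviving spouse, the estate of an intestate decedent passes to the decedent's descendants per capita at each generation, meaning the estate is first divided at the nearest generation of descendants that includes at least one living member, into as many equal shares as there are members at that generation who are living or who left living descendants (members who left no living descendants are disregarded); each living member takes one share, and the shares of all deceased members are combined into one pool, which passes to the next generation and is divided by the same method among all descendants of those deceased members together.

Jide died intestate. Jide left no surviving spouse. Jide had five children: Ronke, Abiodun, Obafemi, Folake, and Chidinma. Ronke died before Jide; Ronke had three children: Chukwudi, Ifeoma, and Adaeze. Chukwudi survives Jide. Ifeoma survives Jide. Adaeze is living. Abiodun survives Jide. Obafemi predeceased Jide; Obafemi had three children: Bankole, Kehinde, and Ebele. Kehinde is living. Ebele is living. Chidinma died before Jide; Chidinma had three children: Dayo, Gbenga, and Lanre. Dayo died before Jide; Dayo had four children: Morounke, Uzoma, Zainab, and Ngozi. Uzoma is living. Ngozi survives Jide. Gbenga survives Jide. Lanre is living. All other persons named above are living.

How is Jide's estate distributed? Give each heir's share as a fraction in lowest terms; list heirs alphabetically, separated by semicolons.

There is no surviving spouse, so the entire estate passes to Jide's descendants per capita at each generation.
At generation 1 (Ronke, Abiodun, Obafemi, Folake, Chidinma) there are 5 shares of (1)/5 = 1/5 each.
Living: Abiodun and Folake — each takes 1/5.
Deceased: Ronke, Obafemi, and Chidinma. Their combined 3/5 is pooled and carried to generation 2.
At generation 2 (Chukwudi, Ifeoma, Adaeze, Bankole, Kehinde, Ebele, Dayo, Gbenga, Lanre) there are 9 shares of (3/5)/9 = 1/15 each.
Living: Chukwudi, Ifeoma, Adaeze, Bankole, Kehinde, Ebele, Gbenga, and Lanre — each takes 1/15.
Deceased: Dayo. That 1/15 share is carried to generation 3.
At generation 3 (Morounke, Uzoma, Zainab, Ngozi) there are 4 shares of (1/15)/4 = 1/60 each.
Living: Morounke, Uzoma, Zainab, and Ngozi — each takes 1/60.

Abiodun 1/5; Adaeze 1/15; Bankole 1/15; Chukwudi 1/15; Ebele 1/15; Folake 1/5; Gbenga 1/15; Ifeoma 1/15; Kehinde 1/15; Lanre 1/15; Morounke 1/60; Ngozi 1/60; Uzoma 1/60; Zainab 1/60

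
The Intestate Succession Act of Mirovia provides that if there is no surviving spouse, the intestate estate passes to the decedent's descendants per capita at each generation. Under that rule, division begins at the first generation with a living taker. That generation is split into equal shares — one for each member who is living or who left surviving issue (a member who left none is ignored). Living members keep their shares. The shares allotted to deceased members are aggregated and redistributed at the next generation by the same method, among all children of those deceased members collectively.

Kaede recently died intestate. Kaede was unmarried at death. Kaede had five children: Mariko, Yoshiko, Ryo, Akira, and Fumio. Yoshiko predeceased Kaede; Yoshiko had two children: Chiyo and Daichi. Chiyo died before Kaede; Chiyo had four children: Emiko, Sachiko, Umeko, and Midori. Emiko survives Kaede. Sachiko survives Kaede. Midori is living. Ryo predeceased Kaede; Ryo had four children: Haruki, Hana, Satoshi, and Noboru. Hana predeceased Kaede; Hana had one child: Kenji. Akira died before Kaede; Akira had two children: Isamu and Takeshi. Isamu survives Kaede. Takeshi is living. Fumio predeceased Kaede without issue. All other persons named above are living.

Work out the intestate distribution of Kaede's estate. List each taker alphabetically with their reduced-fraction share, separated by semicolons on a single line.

There is no surviving spouse, so the entire estate passes to Kaede's descendants per capita at each generation.
At generation 1 (Mariko, Yoshiko, Ryo, Akira) there are 4 shares of (1)/4 = 1/4 each.
Living: Mariko — each takes 1/4.
Deceased: Yoshiko, Ryo, and Akira. Their combined 3/4 is pooled and carried to generation 2.
At generation 2 (Chiyo, Daichi, Haruki, Hana, Satoshi, Noboru, Isamu, Takeshi) there are 8 shares of (3/4)/8 = 3/32 each.
Living: Daichi, Haruki, Satoshi, Noboru, Isamu, and Takeshi — each takes 3/32.
Deceased: Chiyo and Hana. Their combined 3/16 is pooled and carried to generation 3.
At generation 3 (Emiko, Sachiko, Umeko, Midori, Kenji) there are 5 shares of (3/16)/5 = 3/80 each.
Living: Emiko, Sachiko, Umeko, Midori, and Kenji — each takes 3/80.

Daichi 3/32; Emiko 3/80; Haruki 3/32; Isamu 3/32; Kenji 3/80; Mariko 1/4; Midori 3/80; Noboru 3/32; Sachiko 3/80; Satoshi 3/32; Takeshi 3/32; Umeko 3/80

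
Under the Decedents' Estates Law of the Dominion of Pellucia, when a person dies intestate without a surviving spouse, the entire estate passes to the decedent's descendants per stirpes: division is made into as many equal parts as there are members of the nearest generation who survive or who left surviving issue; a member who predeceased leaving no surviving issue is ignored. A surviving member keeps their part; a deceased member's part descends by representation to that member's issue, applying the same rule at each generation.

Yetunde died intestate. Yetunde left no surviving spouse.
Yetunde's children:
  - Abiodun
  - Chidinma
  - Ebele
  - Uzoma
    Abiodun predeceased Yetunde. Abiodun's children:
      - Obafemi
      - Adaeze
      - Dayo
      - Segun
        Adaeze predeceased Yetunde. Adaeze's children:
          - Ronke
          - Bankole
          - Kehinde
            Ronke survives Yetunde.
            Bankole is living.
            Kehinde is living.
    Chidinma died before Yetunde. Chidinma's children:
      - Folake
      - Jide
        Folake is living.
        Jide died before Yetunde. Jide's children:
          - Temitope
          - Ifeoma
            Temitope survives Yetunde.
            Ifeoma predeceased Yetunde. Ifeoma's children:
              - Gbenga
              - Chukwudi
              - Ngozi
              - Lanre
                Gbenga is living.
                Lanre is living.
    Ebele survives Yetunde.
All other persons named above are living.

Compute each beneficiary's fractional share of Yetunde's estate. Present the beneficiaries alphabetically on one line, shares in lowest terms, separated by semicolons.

Bankole 1/48; Chukwudi 1/64; Dayo 1/16; Ebele 1/4; Folake 1/8; Gbenga 1/64; Kehinde 1/48; Lanre 1/64; Ngozi 1/64; Obafemi 1/16; Ronke 1/48; Segun 1/16; Temitope 1/16; Uzoma 1/4

There is no surviving spouse, so the entire estate passes to Yetunde's descendants per stirpes.
The estate is divided into 4 equal shares of 1/4 among Abiodun, Chidinma, Ebele, Uzoma.
Abiodun predeceased; the 1/4 allotted to Abiodun's branch passes to Abiodun's issue by representation.
The 1/4 is divided into 4 equal shares of 1/16 among Obafemi, Adaeze, Dayo, Segun.
Obafemi is living and takes 1/16.
Adaeze predeceased; the 1/16 allotted to Adaeze's branch passes to Adaeze's issue by representation.
The 1/16 is divided into 3 equal shares of 1/48 among Ronke, Bankole, Kehinde.
Ronke is living and takes 1/48.
Bankole is living and takes 1/48.
Kehinde is living and takes 1/48.
Dayo is living and takes 1/16.
Segun is living and takes 1/16.
Chidinma predeceased; the 1/4 allotted to Chidinma's branch passes to Chidinma's issue by representation.
The 1/4 is divided into 2 equal shares of 1/8 among Folake, Jide.
Folake is living and takes 1/8.
Jide predeceased; the 1/8 allotted to Jide's branch passes to Jide's issue by representation.
The 1/8 is divided into 2 equal shares of 1/16 among Temitope, Ifeoma.
Temitope is living and takes 1/16.
Ifeoma predeceased; the 1/16 allotted to Ifeoma's branch passes to Ifeoma's issue by representation.
The 1/16 is divided into 4 equal shares of 1/64 among Gbenga, Chukwudi, Ngozi, Lanre.
Gbenga is living and takes 1/64.
Chukwudi is living and takes 1/64.
Ngozi is living and takes 1/64.
Lanre is living and takes 1/64.
Ebele is living and takes 1/4.
Uzoma is living and takes 1/4.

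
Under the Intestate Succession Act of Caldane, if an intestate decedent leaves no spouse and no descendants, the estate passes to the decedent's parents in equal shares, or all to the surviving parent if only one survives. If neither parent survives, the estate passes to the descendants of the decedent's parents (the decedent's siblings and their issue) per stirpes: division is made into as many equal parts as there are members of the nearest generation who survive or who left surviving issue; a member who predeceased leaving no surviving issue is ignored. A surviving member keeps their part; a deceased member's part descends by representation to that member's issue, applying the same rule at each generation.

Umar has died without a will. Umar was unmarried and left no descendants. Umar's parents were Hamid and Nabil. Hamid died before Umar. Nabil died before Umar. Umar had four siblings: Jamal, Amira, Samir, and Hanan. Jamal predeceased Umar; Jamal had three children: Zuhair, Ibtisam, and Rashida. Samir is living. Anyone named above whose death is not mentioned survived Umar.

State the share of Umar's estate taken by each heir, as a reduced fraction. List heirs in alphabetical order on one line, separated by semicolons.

Amira 1/4; Hanan 1/4; Ibtisam 1/12; Rashida 1/12; Samir 1/4; Zuhair 1/12

Neither parent survives and there are no descendants, so the estate passes to Umar's siblings and their issue per stirpes.
The estate is divided into 4 equal shares of 1/4 among Jamal, Amira, Samir, Hanan.
Jamal predeceased; the 1/4 allotted to Jamal's branch passes to Jamal's issue by representation.
The 1/4 is divided into 3 equal shares of 1/12 among Zuhair, Ibtisam, Rashida.
Zuhair is living and takes 1/12.
Ibtisam is living and takes 1/12.
Rashida is living and takes 1/12.
Amira is living and takes 1/4.
Samir is living and takes 1/4.
Hanan is living and takes 1/4.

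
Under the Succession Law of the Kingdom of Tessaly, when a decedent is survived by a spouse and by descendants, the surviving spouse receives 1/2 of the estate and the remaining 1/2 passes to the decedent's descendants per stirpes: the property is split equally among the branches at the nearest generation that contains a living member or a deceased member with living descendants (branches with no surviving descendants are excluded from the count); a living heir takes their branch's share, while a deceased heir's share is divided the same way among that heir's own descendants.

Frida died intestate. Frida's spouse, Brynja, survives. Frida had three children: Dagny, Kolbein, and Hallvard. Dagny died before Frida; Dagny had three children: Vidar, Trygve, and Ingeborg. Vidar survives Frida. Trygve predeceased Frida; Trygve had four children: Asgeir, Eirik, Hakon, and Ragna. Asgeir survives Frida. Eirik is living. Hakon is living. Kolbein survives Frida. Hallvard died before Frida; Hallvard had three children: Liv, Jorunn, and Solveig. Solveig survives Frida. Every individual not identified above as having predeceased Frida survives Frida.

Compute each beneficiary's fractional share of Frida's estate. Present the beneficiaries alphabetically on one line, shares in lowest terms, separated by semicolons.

Asgeir 1/72; Brynja 1/2; Eirik 1/72; Hakon 1/72; Ingeborg 1/18; Jorunn 1/18; Kolbein 1/6; Liv 1/18; Ragna 1/72; Solveig 1/18; Vidar 1/18

Brynja, as surviving spouse, takes 1/2.
The remaining 1/2 passes to Frida's descendants per stirpes.
The 1/2 is divided into 3 equal shares of 1/6 among Dagny, Kolbein, Hallvard.
Dagny predeceased; the 1/6 allotted to Dagny's branch passes to Dagny's issue by representation.
The 1/6 is divided into 3 equal shares of 1/18 among Vidar, Trygve, Ingeborg.
Vidar is living and takes 1/18.
Trygve predeceased; the 1/18 allotted to Trygve's branch passes to Trygve's issue by representation.
The 1/18 is divided into 4 equal shares of 1/72 among Asgeir, Eirik, Hakon, Ragna.
Asgeir is living and takes 1/72.
Eirik is living and takes 1/72.
Hakon is living and takes 1/72.
Ragna is living and takes 1/72.
Ingeborg is living and takes 1/18.
Kolbein is living and takes 1/6.
Hallvard predeceased; the 1/6 allotted to Hallvard's branch passes to Hallvard's issue by representation.
The 1/6 is divided into 3 equal shares of 1/18 among Liv, Jorunn, Solveig.
Liv is living and takes 1/18.
Jorunn is living and takes 1/18.
Solveig is living and takes 1/18.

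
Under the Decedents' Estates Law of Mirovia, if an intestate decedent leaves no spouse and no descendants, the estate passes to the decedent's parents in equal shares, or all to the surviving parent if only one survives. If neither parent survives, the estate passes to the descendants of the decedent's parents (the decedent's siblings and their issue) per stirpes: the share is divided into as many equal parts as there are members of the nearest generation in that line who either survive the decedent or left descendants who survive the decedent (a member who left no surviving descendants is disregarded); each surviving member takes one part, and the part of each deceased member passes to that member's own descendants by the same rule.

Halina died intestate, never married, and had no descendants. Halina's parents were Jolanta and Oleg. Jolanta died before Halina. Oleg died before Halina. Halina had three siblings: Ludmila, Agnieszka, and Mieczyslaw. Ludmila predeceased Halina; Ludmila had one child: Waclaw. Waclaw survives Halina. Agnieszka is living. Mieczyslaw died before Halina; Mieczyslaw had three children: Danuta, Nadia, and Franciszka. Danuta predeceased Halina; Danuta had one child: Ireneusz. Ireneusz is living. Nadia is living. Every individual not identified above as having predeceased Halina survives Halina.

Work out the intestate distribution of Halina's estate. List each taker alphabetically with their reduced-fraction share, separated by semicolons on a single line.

Neither parent survives and there are no descendants, so the estate passes to Halina's siblings and their issue per stirpes.
The estate is divided into 3 equal shares of 1/3 among Ludmila, Agnieszka, Mieczyslaw.
Ludmila predeceased; the 1/3 allotted to Ludmila's branch passes to Ludmila's issue by representation.
Waclaw is the sole taker at this level and receives the full 1/3.
Agnieszka is living and takes 1/3.
Mieczyslaw predeceased; the 1/3 allotted to Mieczyslaw's branch passes to Mieczyslaw's issue by representation.
The 1/3 is divided into 3 equal shares of 1/9 among Danuta, Nadia, Franciszka.
Danuta predeceased; the 1/9 allotted to Danuta's branch passes to Danuta's issue by representation.
Ireneusz is the sole taker at this level and receives the full 1/9.
Nadia is living and takes 1/9.
Franciszka is living and takes 1/9.

Agnieszka 1/3; Franciszka 1/9; Ireneusz 1/9; Nadia 1/9; Waclaw 1/3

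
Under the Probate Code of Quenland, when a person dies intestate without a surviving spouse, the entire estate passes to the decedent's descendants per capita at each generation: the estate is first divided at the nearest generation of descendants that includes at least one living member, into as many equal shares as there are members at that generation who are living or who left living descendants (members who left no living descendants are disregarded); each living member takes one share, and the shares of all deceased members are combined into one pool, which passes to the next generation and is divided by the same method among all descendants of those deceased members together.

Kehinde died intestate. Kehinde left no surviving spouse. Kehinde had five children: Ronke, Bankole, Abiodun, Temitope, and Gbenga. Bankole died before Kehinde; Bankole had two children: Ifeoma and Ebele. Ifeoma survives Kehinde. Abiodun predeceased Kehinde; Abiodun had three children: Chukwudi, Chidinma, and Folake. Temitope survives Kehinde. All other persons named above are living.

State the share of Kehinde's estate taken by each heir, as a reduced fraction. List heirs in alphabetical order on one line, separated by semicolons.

Chidinma 2/25; Chukwudi 2/25; Ebele 2/25; Folake 2/25; Gbenga 1/5; Ifeoma 2/25; Ronke 1/5; Temitope 1/5

There is no surviving spouse, so the entire estate passes to Kehinde's descendants per capita at each generation.
At generation 1 (Ronke, Bankole, Abiodun, Temitope, Gbenga) there are 5 shares of (1)/5 = 1/5 each.
Living: Ronke, Temitope, and Gbenga — each takes 1/5.
Deceased: Bankole and Abiodun. Their combined 2/5 is pooled and carried to generation 2.
At generation 2 (Ifeoma, Ebele, Chukwudi, Chidinma, Folake) there are 5 shares of (2/5)/5 = 2/25 each.
Living: Ifeoma, Ebele, Chukwudi, Chidinma, and Folake — each takes 2/25.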